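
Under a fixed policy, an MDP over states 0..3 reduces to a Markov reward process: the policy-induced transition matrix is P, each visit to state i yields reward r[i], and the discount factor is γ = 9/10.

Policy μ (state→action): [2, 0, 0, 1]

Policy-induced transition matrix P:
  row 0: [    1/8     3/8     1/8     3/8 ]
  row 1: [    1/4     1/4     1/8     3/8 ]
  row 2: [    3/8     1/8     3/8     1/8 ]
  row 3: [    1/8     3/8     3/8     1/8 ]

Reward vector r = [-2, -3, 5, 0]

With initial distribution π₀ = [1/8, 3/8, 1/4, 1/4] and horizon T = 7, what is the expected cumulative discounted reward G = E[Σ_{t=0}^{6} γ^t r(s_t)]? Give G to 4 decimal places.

G = -0.2323

t=0: π = [0.1250, 0.3750, 0.2500, 0.2500], E[r] = -0.1250, γ^t·E[r] = -0.125000, running G = -0.125000
t=1: π = [0.2344, 0.2656, 0.2500, 0.2500], E[r] = -0.0156, γ^t·E[r] = -0.014063, running G = -0.139063
t=2: π = [0.2207, 0.2793, 0.2500, 0.2500], E[r] = -0.0293, γ^t·E[r] = -0.023730, running G = -0.162793
t=3: π = [0.2224, 0.2776, 0.2500, 0.2500], E[r] = -0.0276, γ^t·E[r] = -0.020112, running G = -0.182905
t=4: π = [0.2222, 0.2778, 0.2500, 0.2500], E[r] = -0.0278, γ^t·E[r] = -0.018241, running G = -0.201145
t=5: π = [0.2222, 0.2778, 0.2500, 0.2500], E[r] = -0.0278, γ^t·E[r] = -0.016401, running G = -0.217546
t=6: π = [0.2222, 0.2778, 0.2500, 0.2500], E[r] = -0.0278, γ^t·E[r] = -0.014762, running G = -0.232308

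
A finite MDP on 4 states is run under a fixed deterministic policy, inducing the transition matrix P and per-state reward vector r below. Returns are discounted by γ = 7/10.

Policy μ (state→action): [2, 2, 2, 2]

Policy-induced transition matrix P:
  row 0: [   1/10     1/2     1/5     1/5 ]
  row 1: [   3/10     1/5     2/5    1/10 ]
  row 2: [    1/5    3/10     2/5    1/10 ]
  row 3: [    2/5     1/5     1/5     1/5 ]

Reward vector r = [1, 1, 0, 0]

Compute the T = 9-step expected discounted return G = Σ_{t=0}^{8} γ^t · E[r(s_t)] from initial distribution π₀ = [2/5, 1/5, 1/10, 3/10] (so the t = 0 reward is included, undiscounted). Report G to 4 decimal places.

G = 1.8064

t=0: π = [0.4000, 0.2000, 0.1000, 0.3000], E[r] = 0.6000, γ^t·E[r] = 0.600000, running G = 0.600000
t=1: π = [0.2400, 0.3300, 0.2600, 0.1700], E[r] = 0.5700, γ^t·E[r] = 0.399000, running G = 0.999000
t=2: π = [0.2430, 0.2980, 0.3180, 0.1410], E[r] = 0.5410, γ^t·E[r] = 0.265090, running G = 1.264090
t=3: π = [0.2337, 0.3047, 0.3232, 0.1384], E[r] = 0.5384, γ^t·E[r] = 0.184671, running G = 1.448761
t=4: π = [0.2348, 0.3024, 0.3256, 0.1372], E[r] = 0.5372, γ^t·E[r] = 0.128984, running G = 1.577745
t=5: π = [0.2342, 0.3030, 0.3256, 0.1372], E[r] = 0.5372, γ^t·E[r] = 0.090287, running G = 1.668032
t=6: π = [0.2343, 0.3028, 0.3257, 0.1371], E[r] = 0.5371, γ^t·E[r] = 0.063194, running G = 1.731226
t=7: π = [0.2343, 0.3029, 0.3257, 0.1371], E[r] = 0.5371, γ^t·E[r] = 0.044236, running G = 1.775463
t=8: π = [0.2343, 0.3029, 0.3257, 0.1371], E[r] = 0.5371, γ^t·E[r] = 0.030965, running G = 1.806428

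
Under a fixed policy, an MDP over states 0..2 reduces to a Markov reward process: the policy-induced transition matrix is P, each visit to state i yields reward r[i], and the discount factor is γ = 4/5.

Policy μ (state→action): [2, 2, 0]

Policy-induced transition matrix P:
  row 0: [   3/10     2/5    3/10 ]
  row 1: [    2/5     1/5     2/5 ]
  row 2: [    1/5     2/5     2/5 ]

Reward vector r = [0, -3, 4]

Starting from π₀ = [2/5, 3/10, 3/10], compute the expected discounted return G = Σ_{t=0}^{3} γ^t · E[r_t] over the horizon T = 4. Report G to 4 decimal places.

G = 1.1915

t=0: π = [0.4000, 0.3000, 0.3000], E[r] = 0.3000, γ^t·E[r] = 0.300000, running G = 0.300000
t=1: π = [0.3000, 0.3400, 0.3600], E[r] = 0.4200, γ^t·E[r] = 0.336000, running G = 0.636000
t=2: π = [0.2980, 0.3320, 0.3700], E[r] = 0.4840, γ^t·E[r] = 0.309760, running G = 0.945760
t=3: π = [0.2962, 0.3336, 0.3702], E[r] = 0.4800, γ^t·E[r] = 0.245760, running G = 1.191520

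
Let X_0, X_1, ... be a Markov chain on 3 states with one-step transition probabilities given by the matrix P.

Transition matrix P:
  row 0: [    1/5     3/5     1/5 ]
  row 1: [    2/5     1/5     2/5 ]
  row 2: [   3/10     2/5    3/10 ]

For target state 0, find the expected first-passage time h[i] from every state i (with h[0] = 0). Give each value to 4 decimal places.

h = [0.0000, 2.7500, 3.0000]

First-step conditioning: h[0] = 0; for i ≠ 0, h[i] = 1 + Σ_k P[i][k]·h[k].
  h[1] = 1 + 1/5·h[1] + 2/5·h[2]
  h[2] = 1 + 2/5·h[1] + 3/10·h[2]
Solving the 2×2 linear system over states ≠ 0 gives exactly h = [0, 11/4, 3] (h[0] = 0 is the target).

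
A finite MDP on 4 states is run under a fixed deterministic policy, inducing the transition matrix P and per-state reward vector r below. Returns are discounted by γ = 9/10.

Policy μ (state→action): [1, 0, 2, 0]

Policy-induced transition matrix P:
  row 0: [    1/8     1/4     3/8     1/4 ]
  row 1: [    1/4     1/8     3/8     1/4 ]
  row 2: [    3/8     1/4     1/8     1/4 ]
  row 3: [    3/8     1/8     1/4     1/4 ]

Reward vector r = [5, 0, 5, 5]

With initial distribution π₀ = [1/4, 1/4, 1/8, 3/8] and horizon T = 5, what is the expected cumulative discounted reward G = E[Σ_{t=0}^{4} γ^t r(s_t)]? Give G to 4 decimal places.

t=0: π = [0.2500, 0.2500, 0.1250, 0.3750], E[r] = 3.7500, γ^t·E[r] = 3.750000, running G = 3.750000
t=1: π = [0.2813, 0.1719, 0.2969, 0.2500], E[r] = 4.1406, γ^t·E[r] = 3.726563, running G = 7.476563
t=2: π = [0.2832, 0.1973, 0.2695, 0.2500], E[r] = 4.0137, γ^t·E[r] = 3.251074, running G = 10.727637
t=3: π = [0.2795, 0.1941, 0.2764, 0.2500], E[r] = 4.0295, γ^t·E[r] = 2.937535, running G = 13.665172
t=4: π = [0.2809, 0.1945, 0.2747, 0.2500], E[r] = 4.0276, γ^t·E[r] = 2.642480, running G = 16.307653

G = 16.3077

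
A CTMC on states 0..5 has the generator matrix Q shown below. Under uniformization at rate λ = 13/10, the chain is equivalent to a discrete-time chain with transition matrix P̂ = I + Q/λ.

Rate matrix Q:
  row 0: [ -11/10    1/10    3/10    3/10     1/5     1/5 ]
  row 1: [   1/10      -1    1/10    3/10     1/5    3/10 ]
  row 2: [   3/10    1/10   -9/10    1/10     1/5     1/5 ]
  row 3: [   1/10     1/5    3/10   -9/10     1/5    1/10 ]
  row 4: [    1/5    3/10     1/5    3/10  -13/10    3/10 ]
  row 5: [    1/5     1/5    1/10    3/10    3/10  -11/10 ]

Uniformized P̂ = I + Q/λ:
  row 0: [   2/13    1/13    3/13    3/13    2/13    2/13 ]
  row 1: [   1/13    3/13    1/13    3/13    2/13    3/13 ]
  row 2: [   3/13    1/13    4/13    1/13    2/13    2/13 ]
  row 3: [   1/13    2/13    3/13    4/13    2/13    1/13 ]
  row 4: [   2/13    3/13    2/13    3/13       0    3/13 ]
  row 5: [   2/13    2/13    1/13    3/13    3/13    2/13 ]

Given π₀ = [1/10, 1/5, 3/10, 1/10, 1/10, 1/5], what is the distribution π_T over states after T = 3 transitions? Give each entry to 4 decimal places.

t=0: π = [0.1000, 0.2000, 0.3000, 0.1000, 0.1000, 0.2000]
t=1: π = [0.1538, 0.1462, 0.1846, 0.1923, 0.1538, 0.1692]
t=2: π = [0.1420, 0.1509, 0.1846, 0.2172, 0.1432, 0.1621]
t=3: π = [0.1397, 0.1513, 0.1858, 0.2191, 0.1443, 0.1598]

π = [0.1397, 0.1513, 0.1858, 0.2191, 0.1443, 0.1598]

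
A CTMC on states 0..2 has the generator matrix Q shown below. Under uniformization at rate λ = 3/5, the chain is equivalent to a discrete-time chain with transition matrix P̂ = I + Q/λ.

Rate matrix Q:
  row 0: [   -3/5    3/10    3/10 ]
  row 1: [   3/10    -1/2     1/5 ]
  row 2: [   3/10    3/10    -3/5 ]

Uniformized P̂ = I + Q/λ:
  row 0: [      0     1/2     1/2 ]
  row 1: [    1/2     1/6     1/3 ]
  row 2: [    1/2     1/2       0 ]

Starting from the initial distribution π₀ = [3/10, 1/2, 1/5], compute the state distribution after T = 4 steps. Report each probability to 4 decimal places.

π = [0.3313, 0.3765, 0.2922]

t=0: π = [0.3000, 0.5000, 0.2000]
t=1: π = [0.3500, 0.3333, 0.3167]
t=2: π = [0.3250, 0.3889, 0.2861]
t=3: π = [0.3375, 0.3704, 0.2921]
t=4: π = [0.3313, 0.3765, 0.2922]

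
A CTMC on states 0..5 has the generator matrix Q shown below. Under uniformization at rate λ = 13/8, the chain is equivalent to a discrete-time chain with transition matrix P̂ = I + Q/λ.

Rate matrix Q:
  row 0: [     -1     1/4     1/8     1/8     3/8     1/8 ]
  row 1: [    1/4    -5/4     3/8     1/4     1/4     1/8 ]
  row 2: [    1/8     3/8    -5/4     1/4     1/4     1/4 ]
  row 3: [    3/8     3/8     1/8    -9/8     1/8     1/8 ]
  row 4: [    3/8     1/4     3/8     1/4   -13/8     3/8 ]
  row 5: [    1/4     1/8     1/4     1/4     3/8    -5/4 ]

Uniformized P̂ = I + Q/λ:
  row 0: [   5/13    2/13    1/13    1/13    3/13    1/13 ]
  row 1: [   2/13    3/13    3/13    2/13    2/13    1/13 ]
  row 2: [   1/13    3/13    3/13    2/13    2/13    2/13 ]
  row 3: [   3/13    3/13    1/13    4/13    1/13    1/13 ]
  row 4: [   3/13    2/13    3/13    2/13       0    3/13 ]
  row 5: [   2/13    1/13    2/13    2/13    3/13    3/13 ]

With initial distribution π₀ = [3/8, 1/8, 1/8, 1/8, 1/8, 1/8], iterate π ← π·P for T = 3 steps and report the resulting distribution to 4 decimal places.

t=0: π = [0.3750, 0.1250, 0.1250, 0.1250, 0.1250, 0.1250]
t=1: π = [0.2500, 0.1731, 0.1442, 0.1442, 0.1635, 0.1250]
t=2: π = [0.2241, 0.1797, 0.1605, 0.1568, 0.1464, 0.1324]
t=3: π = [0.2165, 0.1819, 0.1620, 0.1607, 0.1467, 0.1322]

π = [0.2165, 0.1819, 0.1620, 0.1607, 0.1467, 0.1322]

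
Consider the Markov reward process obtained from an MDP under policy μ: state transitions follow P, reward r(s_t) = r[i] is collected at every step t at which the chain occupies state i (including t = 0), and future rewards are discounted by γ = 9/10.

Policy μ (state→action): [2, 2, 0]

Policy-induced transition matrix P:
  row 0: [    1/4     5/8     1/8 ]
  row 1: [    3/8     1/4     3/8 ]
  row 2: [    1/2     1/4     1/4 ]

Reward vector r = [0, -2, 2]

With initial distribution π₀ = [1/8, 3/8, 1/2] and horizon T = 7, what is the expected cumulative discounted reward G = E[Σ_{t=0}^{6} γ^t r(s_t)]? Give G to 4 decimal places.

G = -0.7166

t=0: π = [0.1250, 0.3750, 0.5000], E[r] = 0.2500, γ^t·E[r] = 0.250000, running G = 0.250000
t=1: π = [0.4219, 0.2969, 0.2813], E[r] = -0.0313, γ^t·E[r] = -0.028125, running G = 0.221875
t=2: π = [0.3574, 0.4082, 0.2344], E[r] = -0.3477, γ^t·E[r] = -0.281602, running G = -0.059727
t=3: π = [0.3596, 0.3840, 0.2563], E[r] = -0.2554, γ^t·E[r] = -0.186166, running G = -0.245892
t=4: π = [0.3621, 0.3849, 0.2531], E[r] = -0.2636, γ^t·E[r] = -0.172955, running G = -0.418847
t=5: π = [0.3614, 0.3858, 0.2528], E[r] = -0.2659, γ^t·E[r] = -0.156998, running G = -0.575845
t=6: π = [0.3614, 0.3855, 0.2531], E[r] = -0.2649, γ^t·E[r] = -0.140792, running G = -0.716636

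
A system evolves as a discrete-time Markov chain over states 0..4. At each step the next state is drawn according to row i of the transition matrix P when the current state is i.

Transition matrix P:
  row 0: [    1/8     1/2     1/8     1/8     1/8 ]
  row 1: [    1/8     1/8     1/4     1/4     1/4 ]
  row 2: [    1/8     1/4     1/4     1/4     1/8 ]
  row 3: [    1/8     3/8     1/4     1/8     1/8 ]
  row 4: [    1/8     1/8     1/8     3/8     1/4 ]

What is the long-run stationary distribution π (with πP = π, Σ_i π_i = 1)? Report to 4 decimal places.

π = [0.1250, 0.2554, 0.2120, 0.2283, 0.1793]

Balance equations π_j = Σ_i π_i·P[i][j]:
  π_0 = 1/8·π_0 + 1/8·π_1 + 1/8·π_2 + 1/8·π_3 + 1/8·π_4
  π_1 = 1/2·π_0 + 1/8·π_1 + 1/4·π_2 + 3/8·π_3 + 1/8·π_4
  π_2 = 1/8·π_0 + 1/4·π_1 + 1/4·π_2 + 1/4·π_3 + 1/8·π_4
  π_3 = 1/8·π_0 + 1/4·π_1 + 1/4·π_2 + 1/8·π_3 + 3/8·π_4
  normalize: π_0 + π_1 + π_2 + π_3 + π_4 = 1
Solving the linear system gives exactly π = [1/8, 47/184, 39/184, 21/92, 33/184].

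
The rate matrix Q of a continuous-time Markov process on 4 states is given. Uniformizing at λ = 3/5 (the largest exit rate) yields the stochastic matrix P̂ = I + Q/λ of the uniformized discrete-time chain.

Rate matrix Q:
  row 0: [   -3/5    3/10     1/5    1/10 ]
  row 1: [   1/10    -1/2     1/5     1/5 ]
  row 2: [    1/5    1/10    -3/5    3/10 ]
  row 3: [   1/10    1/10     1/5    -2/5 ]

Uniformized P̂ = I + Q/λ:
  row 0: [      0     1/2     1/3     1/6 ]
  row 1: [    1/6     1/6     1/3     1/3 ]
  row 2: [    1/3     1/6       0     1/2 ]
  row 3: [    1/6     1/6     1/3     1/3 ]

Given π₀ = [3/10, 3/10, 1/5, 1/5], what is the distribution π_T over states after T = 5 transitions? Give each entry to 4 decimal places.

t=0: π = [0.3000, 0.3000, 0.2000, 0.2000]
t=1: π = [0.1500, 0.2667, 0.2667, 0.3167]
t=2: π = [0.1861, 0.2167, 0.2444, 0.3528]
t=3: π = [0.1764, 0.2287, 0.2519, 0.3431]
t=4: π = [0.1792, 0.2255, 0.2494, 0.3459]
t=5: π = [0.1784, 0.2264, 0.2502, 0.3450]

π = [0.1784, 0.2264, 0.2502, 0.3450]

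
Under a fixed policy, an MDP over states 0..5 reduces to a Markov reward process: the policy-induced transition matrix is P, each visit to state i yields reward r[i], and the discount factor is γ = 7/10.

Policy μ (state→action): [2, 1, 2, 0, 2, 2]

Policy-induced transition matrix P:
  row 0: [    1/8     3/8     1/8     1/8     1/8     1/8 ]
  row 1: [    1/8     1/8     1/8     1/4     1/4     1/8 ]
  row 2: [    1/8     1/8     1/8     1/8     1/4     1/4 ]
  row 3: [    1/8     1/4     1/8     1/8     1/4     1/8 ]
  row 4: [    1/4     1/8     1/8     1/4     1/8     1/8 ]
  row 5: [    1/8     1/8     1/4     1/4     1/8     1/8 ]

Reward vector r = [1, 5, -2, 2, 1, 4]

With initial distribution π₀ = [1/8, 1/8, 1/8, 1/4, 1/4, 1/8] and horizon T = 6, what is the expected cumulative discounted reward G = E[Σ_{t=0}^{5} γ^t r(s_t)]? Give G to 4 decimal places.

G = 5.5088

t=0: π = [0.1250, 0.1250, 0.1250, 0.2500, 0.2500, 0.1250], E[r] = 1.7500, γ^t·E[r] = 1.750000, running G = 1.750000
t=1: π = [0.1563, 0.1875, 0.1406, 0.1875, 0.1875, 0.1406], E[r] = 1.9375, γ^t·E[r] = 1.356250, running G = 3.106250
t=2: π = [0.1484, 0.1875, 0.1426, 0.1895, 0.1895, 0.1426], E[r] = 1.9395, γ^t·E[r] = 0.950332, running G = 4.056582
t=3: π = [0.1487, 0.1858, 0.1428, 0.1899, 0.1899, 0.1428], E[r] = 1.9331, γ^t·E[r] = 0.663055, running G = 4.719637
t=4: π = [0.1487, 0.1859, 0.1429, 0.1898, 0.1898, 0.1429], E[r] = 1.9335, γ^t·E[r] = 0.464227, running G = 5.183864
t=5: π = [0.1487, 0.1859, 0.1429, 0.1898, 0.1898, 0.1429], E[r] = 1.9335, γ^t·E[r] = 0.324959, running G = 5.508823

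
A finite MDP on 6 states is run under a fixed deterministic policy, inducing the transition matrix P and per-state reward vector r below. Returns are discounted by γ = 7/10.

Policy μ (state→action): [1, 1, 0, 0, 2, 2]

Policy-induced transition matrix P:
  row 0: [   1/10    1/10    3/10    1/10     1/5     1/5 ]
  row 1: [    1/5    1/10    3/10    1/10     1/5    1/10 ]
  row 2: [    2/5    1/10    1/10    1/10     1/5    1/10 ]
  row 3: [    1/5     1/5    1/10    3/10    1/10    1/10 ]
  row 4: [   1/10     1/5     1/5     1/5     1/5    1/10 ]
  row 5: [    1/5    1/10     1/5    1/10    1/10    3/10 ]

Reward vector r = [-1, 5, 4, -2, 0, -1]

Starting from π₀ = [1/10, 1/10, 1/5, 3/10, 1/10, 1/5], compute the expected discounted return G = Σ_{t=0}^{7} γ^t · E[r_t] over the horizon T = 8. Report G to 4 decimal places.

G = 2.0385

t=0: π = [0.1000, 0.1000, 0.2000, 0.3000, 0.1000, 0.2000], E[r] = 0.4000, γ^t·E[r] = 0.400000, running G = 0.400000
t=1: π = [0.2200, 0.1400, 0.1700, 0.1700, 0.1500, 0.1500], E[r] = 0.6700, γ^t·E[r] = 0.469000, running G = 0.869000
t=2: π = [0.1970, 0.1320, 0.2020, 0.1490, 0.1680, 0.1520], E[r] = 0.8210, γ^t·E[r] = 0.402290, running G = 1.271290
t=3: π = [0.2039, 0.1317, 0.1978, 0.1466, 0.1699, 0.1501], E[r] = 0.8025, γ^t·E[r] = 0.275258, running G = 1.546548
t=4: π = [0.2022, 0.1317, 0.1991, 0.1463, 0.1703, 0.1504], E[r] = 0.8095, γ^t·E[r] = 0.194366, running G = 1.740913
t=5: π = [0.2026, 0.1317, 0.1988, 0.1463, 0.1703, 0.1503], E[r] = 0.8082, γ^t·E[r] = 0.135837, running G = 1.876750
t=6: π = [0.2025, 0.1317, 0.1989, 0.1463, 0.1703, 0.1503], E[r] = 0.8086, γ^t·E[r] = 0.095128, running G = 1.971878
t=7: π = [0.2025, 0.1317, 0.1989, 0.1463, 0.1703, 0.1503], E[r] = 0.8085, γ^t·E[r] = 0.066583, running G = 2.038461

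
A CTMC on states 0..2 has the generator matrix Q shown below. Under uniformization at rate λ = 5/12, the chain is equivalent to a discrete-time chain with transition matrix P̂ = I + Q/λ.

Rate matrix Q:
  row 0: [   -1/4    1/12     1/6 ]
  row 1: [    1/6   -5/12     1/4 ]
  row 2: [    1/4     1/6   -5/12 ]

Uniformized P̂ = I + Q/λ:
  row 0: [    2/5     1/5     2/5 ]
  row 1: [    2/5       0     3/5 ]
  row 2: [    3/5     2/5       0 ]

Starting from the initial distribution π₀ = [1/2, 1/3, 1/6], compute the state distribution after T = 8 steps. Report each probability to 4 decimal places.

π = [0.4638, 0.2201, 0.3162]

t=0: π = [0.5000, 0.3333, 0.1667]
t=1: π = [0.4333, 0.1667, 0.4000]
t=2: π = [0.4800, 0.2467, 0.2733]
t=3: π = [0.4547, 0.2053, 0.3400]
t=4: π = [0.4680, 0.2269, 0.3051]
t=5: π = [0.4610, 0.2156, 0.3234]
t=6: π = [0.4647, 0.2215, 0.3138]
t=7: π = [0.4628, 0.2184, 0.3188]
t=8: π = [0.4638, 0.2201, 0.3162]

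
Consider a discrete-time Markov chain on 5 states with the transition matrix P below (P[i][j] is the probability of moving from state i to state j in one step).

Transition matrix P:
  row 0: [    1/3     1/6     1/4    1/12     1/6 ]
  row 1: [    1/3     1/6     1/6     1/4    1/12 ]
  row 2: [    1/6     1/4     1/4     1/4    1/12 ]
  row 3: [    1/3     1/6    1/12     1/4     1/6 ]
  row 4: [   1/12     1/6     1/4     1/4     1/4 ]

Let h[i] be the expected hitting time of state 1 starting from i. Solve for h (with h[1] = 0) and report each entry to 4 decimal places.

h = [5.4040, 0.0000, 4.9669, 5.4914, 5.4199]

First-step conditioning: h[1] = 0; for i ≠ 1, h[i] = 1 + Σ_k P[i][k]·h[k].
  h[0] = 1 + 1/3·h[0] + 1/4·h[2] + 1/12·h[3] + 1/6·h[4]
  h[2] = 1 + 1/6·h[0] + 1/4·h[2] + 1/4·h[3] + 1/12·h[4]
  h[3] = 1 + 1/3·h[0] + 1/12·h[2] + 1/4·h[3] + 1/6·h[4]
  h[4] = 1 + 1/12·h[0] + 1/4·h[2] + 1/4·h[3] + 1/4·h[4]
Solving the 4×4 linear system over states ≠ 1 gives exactly h = [816/151, 0, 750/151, 4146/755, 4092/755] (h[1] = 0 is the target).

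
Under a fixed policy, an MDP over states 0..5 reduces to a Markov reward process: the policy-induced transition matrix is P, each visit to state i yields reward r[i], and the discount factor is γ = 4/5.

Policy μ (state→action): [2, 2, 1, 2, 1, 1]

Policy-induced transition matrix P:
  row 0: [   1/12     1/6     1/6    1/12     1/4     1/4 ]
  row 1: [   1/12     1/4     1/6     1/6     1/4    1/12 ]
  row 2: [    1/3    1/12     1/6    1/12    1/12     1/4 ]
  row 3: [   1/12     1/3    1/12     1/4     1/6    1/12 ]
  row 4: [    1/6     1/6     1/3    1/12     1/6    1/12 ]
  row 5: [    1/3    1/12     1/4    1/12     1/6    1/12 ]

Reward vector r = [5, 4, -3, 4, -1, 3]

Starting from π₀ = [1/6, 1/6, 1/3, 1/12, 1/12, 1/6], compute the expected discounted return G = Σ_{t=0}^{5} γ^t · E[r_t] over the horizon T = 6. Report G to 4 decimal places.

G = 6.0590

t=0: π = [0.1667, 0.1667, 0.3333, 0.0833, 0.0833, 0.1667], E[r] = 1.2500, γ^t·E[r] = 1.250000, running G = 1.250000
t=1: π = [0.2153, 0.1528, 0.1875, 0.1111, 0.1667, 0.1667], E[r] = 1.9028, γ^t·E[r] = 1.522222, running G = 2.772222
t=2: π = [0.1858, 0.1684, 0.1991, 0.1146, 0.1817, 0.1505], E[r] = 1.7332, γ^t·E[r] = 1.109259, running G = 3.881481
t=3: π = [0.1859, 0.1707, 0.1999, 0.1165, 0.1796, 0.1475], E[r] = 1.7408, γ^t·E[r] = 0.891309, running G = 4.772790
t=4: π = [0.1852, 0.1713, 0.1992, 0.1170, 0.1797, 0.1476], E[r] = 1.7447, γ^t·E[r] = 0.714614, running G = 5.487404
t=5: π = [0.1850, 0.1715, 0.1992, 0.1171, 0.1798, 0.1474], E[r] = 1.7445, γ^t·E[r] = 0.571643, running G = 6.059048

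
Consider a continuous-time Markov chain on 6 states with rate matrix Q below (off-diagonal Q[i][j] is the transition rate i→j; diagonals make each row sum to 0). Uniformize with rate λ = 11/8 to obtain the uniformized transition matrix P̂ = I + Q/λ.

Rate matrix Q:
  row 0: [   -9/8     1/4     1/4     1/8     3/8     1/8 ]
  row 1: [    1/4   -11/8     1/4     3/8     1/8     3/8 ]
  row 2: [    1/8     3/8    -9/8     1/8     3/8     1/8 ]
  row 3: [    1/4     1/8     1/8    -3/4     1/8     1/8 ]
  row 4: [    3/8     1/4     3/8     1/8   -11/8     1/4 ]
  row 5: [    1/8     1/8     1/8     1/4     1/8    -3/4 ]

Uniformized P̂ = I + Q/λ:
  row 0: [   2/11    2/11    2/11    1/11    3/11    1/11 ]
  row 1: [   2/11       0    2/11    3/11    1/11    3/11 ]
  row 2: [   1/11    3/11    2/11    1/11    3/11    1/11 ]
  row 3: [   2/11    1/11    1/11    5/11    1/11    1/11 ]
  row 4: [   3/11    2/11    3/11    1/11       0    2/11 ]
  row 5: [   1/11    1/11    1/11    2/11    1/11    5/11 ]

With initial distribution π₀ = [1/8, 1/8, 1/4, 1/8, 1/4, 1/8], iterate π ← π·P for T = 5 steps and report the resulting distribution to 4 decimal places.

π = [0.1617, 0.1344, 0.1570, 0.2096, 0.1364, 0.2009]

t=0: π = [0.1250, 0.1250, 0.2500, 0.1250, 0.2500, 0.1250]
t=1: π = [0.1705, 0.1591, 0.1818, 0.1705, 0.1364, 0.1818]
t=2: π = [0.1612, 0.1374, 0.1622, 0.1983, 0.1426, 0.1983]
t=3: π = [0.1620, 0.1355, 0.1587, 0.2060, 0.1367, 0.2010]
t=4: π = [0.1615, 0.1346, 0.1572, 0.2087, 0.1368, 0.2011]
t=5: π = [0.1617, 0.1344, 0.1570, 0.2096, 0.1364, 0.2009]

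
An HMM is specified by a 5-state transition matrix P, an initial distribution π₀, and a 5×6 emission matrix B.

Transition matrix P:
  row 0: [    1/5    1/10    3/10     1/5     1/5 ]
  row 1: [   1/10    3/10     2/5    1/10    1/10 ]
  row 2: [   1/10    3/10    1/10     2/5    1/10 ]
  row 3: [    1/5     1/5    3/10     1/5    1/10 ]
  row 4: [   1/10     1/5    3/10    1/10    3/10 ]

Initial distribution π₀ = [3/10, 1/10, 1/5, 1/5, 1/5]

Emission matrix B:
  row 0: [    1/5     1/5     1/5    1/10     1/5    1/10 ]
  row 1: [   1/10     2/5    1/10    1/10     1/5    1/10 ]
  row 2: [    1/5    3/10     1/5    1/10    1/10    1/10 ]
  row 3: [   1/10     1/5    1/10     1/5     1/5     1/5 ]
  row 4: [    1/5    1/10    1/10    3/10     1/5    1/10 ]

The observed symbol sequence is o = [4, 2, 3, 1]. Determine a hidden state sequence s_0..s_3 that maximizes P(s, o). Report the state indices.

path = [0, 2, 3, 2]

t=0: δ = [6.000e-02, 2.000e-02, 2.000e-02, 4.000e-02, 4.000e-02]  (obs o_0=4)
t=1: δ = [2.400e-03, 8.000e-04, 3.600e-03, 1.200e-03, 1.200e-03]  ψ = [0, 3, 0, 0, 0]  (obs o_1=2)
t=2: δ = [4.800e-05, 1.080e-04, 7.200e-05, 2.880e-04, 1.440e-04]  ψ = [0, 2, 0, 2, 0]  (obs o_2=3)
t=3: δ = [1.152e-05, 2.304e-05, 2.592e-05, 1.152e-05, 4.320e-06]  ψ = [3, 3, 3, 3, 4]  (obs o_3=1)
backtrack: best end state = 2; path = [0, 2, 3, 2]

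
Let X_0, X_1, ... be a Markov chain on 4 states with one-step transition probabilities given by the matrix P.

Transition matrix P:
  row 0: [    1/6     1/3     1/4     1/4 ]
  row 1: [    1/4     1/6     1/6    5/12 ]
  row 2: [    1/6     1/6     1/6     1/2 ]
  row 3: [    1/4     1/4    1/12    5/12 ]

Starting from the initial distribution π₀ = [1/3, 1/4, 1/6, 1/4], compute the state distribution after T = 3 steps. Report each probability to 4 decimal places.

π = [0.2191, 0.2361, 0.1518, 0.3930]

t=0: π = [0.3333, 0.2500, 0.1667, 0.2500]
t=1: π = [0.2083, 0.2431, 0.1736, 0.3750]
t=2: π = [0.2182, 0.2326, 0.1528, 0.3964]
t=3: π = [0.2191, 0.2361, 0.1518, 0.3930]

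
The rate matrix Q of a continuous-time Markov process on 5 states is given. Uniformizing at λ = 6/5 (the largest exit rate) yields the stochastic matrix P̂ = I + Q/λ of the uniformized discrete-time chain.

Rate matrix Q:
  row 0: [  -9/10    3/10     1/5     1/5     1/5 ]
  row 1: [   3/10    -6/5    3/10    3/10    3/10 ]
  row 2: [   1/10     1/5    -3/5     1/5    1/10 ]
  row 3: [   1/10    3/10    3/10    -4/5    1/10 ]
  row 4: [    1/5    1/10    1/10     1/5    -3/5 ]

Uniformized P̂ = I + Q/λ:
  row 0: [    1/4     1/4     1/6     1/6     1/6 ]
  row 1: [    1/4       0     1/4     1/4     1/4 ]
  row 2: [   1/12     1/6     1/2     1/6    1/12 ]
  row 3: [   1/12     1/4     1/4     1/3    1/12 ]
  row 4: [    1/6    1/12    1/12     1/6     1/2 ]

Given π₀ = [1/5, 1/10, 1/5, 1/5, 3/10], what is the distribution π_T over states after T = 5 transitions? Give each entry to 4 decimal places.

t=0: π = [0.2000, 0.1000, 0.2000, 0.2000, 0.3000]
t=1: π = [0.1583, 0.1583, 0.2333, 0.2083, 0.2417]
t=2: π = [0.1563, 0.1507, 0.2549, 0.2146, 0.2236]
t=3: π = [0.1531, 0.1538, 0.2634, 0.2150, 0.2146]
t=4: π = [0.1524, 0.1538, 0.2673, 0.2153, 0.2112]
t=5: π = [0.1520, 0.1541, 0.2689, 0.2154, 0.2097]

π = [0.1520, 0.1541, 0.2689, 0.2154, 0.2097]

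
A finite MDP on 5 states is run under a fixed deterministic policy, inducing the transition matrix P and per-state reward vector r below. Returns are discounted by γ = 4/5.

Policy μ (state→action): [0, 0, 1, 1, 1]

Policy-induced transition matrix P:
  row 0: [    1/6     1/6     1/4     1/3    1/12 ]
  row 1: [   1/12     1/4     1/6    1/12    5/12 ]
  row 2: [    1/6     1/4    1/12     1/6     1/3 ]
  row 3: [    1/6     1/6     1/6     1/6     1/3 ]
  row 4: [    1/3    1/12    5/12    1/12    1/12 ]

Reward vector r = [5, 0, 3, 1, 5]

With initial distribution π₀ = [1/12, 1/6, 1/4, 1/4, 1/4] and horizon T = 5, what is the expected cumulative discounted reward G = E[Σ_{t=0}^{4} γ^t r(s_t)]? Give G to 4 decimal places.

t=0: π = [0.0833, 0.1667, 0.2500, 0.2500, 0.2500], E[r] = 2.6667, γ^t·E[r] = 2.666667, running G = 2.666667
t=1: π = [0.1944, 0.1806, 0.2153, 0.1458, 0.2639], E[r] = 3.0833, γ^t·E[r] = 2.466667, running G = 5.133333
t=2: π = [0.1956, 0.1777, 0.2309, 0.1620, 0.2338], E[r] = 3.0017, γ^t·E[r] = 1.921111, running G = 7.054444
t=3: π = [0.1908, 0.1812, 0.2222, 0.1650, 0.2408], E[r] = 2.9896, γ^t·E[r] = 1.530667, running G = 8.585111
t=4: π = [0.1917, 0.1802, 0.2243, 0.1633, 0.2405], E[r] = 2.9972, γ^t·E[r] = 1.227651, running G = 9.812762

G = 9.8128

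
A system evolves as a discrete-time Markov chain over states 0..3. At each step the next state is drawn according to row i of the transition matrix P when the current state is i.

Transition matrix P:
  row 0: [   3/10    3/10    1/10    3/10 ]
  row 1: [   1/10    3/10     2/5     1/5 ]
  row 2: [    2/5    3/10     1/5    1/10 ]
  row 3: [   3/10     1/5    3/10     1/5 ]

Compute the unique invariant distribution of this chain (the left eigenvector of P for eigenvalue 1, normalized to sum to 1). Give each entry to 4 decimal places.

Balance equations π_j = Σ_i π_i·P[i][j]:
  π_0 = 3/10·π_0 + 1/10·π_1 + 2/5·π_2 + 3/10·π_3
  π_1 = 3/10·π_0 + 3/10·π_1 + 3/10·π_2 + 1/5·π_3
  π_2 = 1/10·π_0 + 2/5·π_1 + 1/5·π_2 + 3/10·π_3
  normalize: π_0 + π_1 + π_2 + π_3 = 1
Solving the linear system gives exactly π = [39/145, 284/1015, 253/1015, 41/203].

π = [0.2690, 0.2798, 0.2493, 0.2020]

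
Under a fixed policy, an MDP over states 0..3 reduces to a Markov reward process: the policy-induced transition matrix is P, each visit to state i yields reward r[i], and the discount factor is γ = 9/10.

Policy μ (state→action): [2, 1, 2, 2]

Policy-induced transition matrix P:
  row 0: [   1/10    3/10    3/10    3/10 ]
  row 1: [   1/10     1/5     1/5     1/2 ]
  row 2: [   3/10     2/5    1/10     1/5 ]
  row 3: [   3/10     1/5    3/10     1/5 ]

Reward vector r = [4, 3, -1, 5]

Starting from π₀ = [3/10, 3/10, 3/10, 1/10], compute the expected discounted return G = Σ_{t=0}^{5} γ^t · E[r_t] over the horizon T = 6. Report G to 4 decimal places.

G = 13.0481

t=0: π = [0.3000, 0.3000, 0.3000, 0.1000], E[r] = 2.3000, γ^t·E[r] = 2.300000, running G = 2.300000
t=1: π = [0.1800, 0.2900, 0.2100, 0.3200], E[r] = 2.9800, γ^t·E[r] = 2.682000, running G = 4.982000
t=2: π = [0.2060, 0.2600, 0.2290, 0.3050], E[r] = 2.9000, γ^t·E[r] = 2.349000, running G = 7.331000
t=3: π = [0.2068, 0.2664, 0.2282, 0.2986], E[r] = 2.8912, γ^t·E[r] = 2.107685, running G = 9.438685
t=4: π = [0.2054, 0.2663, 0.2277, 0.3006], E[r] = 2.8957, γ^t·E[r] = 1.899856, running G = 11.338540
t=5: π = [0.2057, 0.2661, 0.2278, 0.3004], E[r] = 2.8952, γ^t·E[r] = 1.709606, running G = 13.048146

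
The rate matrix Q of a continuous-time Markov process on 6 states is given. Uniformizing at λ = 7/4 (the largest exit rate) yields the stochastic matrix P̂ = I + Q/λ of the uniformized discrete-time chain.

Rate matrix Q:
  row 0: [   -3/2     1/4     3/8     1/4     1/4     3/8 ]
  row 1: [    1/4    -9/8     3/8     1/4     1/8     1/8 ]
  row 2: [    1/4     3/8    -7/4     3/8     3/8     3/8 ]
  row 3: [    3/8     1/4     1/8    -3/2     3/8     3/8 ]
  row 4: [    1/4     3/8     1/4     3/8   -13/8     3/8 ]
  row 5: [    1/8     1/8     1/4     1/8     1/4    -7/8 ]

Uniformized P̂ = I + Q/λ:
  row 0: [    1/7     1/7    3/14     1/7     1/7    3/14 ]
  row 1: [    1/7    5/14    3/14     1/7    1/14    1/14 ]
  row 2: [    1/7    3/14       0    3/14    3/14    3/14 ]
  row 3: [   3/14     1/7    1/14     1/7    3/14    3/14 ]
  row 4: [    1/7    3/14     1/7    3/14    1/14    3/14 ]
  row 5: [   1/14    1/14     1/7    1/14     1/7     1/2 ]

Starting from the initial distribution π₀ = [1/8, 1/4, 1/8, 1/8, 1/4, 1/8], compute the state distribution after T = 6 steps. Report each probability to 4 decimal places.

t=0: π = [0.1250, 0.2500, 0.1250, 0.1250, 0.2500, 0.1250]
t=1: π = [0.1429, 0.2143, 0.1429, 0.1607, 0.1250, 0.2143]
t=2: π = [0.1390, 0.1926, 0.1365, 0.1467, 0.1403, 0.2449]
t=3: π = [0.1358, 0.1864, 0.1366, 0.1451, 0.1393, 0.2567]
t=4: π = [0.1349, 0.1842, 0.1360, 0.1442, 0.1397, 0.2610]
t=5: π = [0.1345, 0.1834, 0.1359, 0.1439, 0.1397, 0.2626]
t=6: π = [0.1344, 0.1831, 0.1359, 0.1438, 0.1398, 0.2631]

π = [0.1344, 0.1831, 0.1359, 0.1438, 0.1398, 0.2631]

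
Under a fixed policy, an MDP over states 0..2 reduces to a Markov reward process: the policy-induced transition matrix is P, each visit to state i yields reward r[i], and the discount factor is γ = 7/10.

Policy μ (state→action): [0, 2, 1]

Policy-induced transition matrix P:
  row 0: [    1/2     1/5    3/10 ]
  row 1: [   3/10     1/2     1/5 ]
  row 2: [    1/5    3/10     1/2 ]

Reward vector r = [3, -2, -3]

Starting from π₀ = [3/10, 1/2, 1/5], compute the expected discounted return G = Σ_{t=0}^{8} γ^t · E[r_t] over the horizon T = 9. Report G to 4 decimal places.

G = -2.0858

t=0: π = [0.3000, 0.5000, 0.2000], E[r] = -0.7000, γ^t·E[r] = -0.700000, running G = -0.700000
t=1: π = [0.3400, 0.3700, 0.2900], E[r] = -0.5900, γ^t·E[r] = -0.413000, running G = -1.113000
t=2: π = [0.3390, 0.3400, 0.3210], E[r] = -0.6260, γ^t·E[r] = -0.306740, running G = -1.419740
t=3: π = [0.3357, 0.3341, 0.3302], E[r] = -0.6517, γ^t·E[r] = -0.223533, running G = -1.643273
t=4: π = [0.3341, 0.3333, 0.3326], E[r] = -0.6620, γ^t·E[r] = -0.158953, running G = -1.802227
t=5: π = [0.3336, 0.3332, 0.3332], E[r] = -0.6654, γ^t·E[r] = -0.111833, running G = -1.914060
t=6: π = [0.3334, 0.3333, 0.3333], E[r] = -0.6664, γ^t·E[r] = -0.078396, running G = -1.992456
t=7: π = [0.3333, 0.3333, 0.3333], E[r] = -0.6666, γ^t·E[r] = -0.054897, running G = -2.047353
t=8: π = [0.3333, 0.3333, 0.3333], E[r] = -0.6667, γ^t·E[r] = -0.038431, running G = -2.085784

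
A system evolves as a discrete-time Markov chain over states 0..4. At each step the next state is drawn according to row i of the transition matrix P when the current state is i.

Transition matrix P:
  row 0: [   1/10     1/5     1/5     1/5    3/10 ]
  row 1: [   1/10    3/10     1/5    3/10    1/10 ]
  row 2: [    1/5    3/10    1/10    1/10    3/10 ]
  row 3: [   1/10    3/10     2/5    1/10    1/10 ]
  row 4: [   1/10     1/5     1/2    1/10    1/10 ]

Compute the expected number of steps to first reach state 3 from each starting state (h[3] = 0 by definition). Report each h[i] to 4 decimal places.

h = [5.5509, 4.8071, 5.9879, 0.0000, 6.1227]

First-step conditioning: h[3] = 0; for i ≠ 3, h[i] = 1 + Σ_k P[i][k]·h[k].
  h[0] = 1 + 1/10·h[0] + 1/5·h[1] + 1/5·h[2] + 3/10·h[4]
  h[1] = 1 + 1/10·h[0] + 3/10·h[1] + 1/5·h[2] + 1/10·h[4]
  h[2] = 1 + 1/5·h[0] + 3/10·h[1] + 1/10·h[2] + 3/10·h[4]
  h[4] = 1 + 1/10·h[0] + 1/5·h[1] + 1/2·h[2] + 1/10·h[4]
Solving the 4×4 linear system over states ≠ 3 gives exactly h = [3980/717, 10340/2151, 12880/2151, 0, 4390/717] (h[3] = 0 is the target).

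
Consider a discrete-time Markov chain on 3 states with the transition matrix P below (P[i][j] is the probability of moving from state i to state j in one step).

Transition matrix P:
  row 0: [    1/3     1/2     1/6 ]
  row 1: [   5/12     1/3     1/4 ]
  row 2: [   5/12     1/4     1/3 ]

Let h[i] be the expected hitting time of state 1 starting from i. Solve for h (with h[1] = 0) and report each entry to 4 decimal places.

First-step conditioning: h[1] = 0; for i ≠ 1, h[i] = 1 + Σ_k P[i][k]·h[k].
  h[0] = 1 + 1/3·h[0] + 1/6·h[2]
  h[2] = 1 + 5/12·h[0] + 1/3·h[2]
Solving the 2×2 linear system over states ≠ 1 gives exactly h = [20/9, 0, 26/9] (h[1] = 0 is the target).

h = [2.2222, 0.0000, 2.8889]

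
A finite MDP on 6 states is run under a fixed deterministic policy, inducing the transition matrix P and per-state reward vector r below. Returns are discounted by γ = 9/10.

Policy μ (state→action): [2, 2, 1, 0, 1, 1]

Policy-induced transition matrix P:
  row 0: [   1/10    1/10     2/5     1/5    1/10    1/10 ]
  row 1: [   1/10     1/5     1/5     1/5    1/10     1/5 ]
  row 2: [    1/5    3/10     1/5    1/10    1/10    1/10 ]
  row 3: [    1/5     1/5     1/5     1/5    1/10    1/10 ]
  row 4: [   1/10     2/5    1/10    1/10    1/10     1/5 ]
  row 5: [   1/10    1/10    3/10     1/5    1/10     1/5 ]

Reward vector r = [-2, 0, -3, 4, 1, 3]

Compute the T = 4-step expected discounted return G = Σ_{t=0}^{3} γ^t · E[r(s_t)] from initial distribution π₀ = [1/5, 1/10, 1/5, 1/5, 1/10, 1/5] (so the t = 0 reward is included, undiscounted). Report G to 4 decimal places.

G = 0.9907

t=0: π = [0.2000, 0.1000, 0.2000, 0.2000, 0.1000, 0.2000], E[r] = 0.5000, γ^t·E[r] = 0.500000, running G = 0.500000
t=1: π = [0.1400, 0.2000, 0.2500, 0.1700, 0.1000, 0.1400], E[r] = 0.1700, γ^t·E[r] = 0.153000, running G = 0.653000
t=2: π = [0.1420, 0.2170, 0.2320, 0.1650, 0.1000, 0.1440], E[r] = 0.2120, γ^t·E[r] = 0.171720, running G = 0.824720
t=3: π = [0.1397, 0.2146, 0.2328, 0.1668, 0.1000, 0.1461], E[r] = 0.2277, γ^t·E[r] = 0.165993, running G = 0.990713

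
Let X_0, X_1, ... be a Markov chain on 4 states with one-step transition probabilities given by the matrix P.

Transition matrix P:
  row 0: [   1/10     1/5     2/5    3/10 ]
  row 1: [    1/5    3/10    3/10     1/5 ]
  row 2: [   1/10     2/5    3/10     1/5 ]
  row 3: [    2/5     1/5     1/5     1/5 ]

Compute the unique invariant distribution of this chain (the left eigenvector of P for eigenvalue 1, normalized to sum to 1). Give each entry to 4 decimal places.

π = [0.1947, 0.2883, 0.2975, 0.2195]

Balance equations π_j = Σ_i π_i·P[i][j]:
  π_0 = 1/10·π_0 + 1/5·π_1 + 1/10·π_2 + 2/5·π_3
  π_1 = 1/5·π_0 + 3/10·π_1 + 2/5·π_2 + 1/5·π_3
  π_2 = 2/5·π_0 + 3/10·π_1 + 3/10·π_2 + 1/5·π_3
  normalize: π_0 + π_1 + π_2 + π_3 = 1
Solving the linear system gives exactly π = [212/1089, 314/1089, 36/121, 239/1089].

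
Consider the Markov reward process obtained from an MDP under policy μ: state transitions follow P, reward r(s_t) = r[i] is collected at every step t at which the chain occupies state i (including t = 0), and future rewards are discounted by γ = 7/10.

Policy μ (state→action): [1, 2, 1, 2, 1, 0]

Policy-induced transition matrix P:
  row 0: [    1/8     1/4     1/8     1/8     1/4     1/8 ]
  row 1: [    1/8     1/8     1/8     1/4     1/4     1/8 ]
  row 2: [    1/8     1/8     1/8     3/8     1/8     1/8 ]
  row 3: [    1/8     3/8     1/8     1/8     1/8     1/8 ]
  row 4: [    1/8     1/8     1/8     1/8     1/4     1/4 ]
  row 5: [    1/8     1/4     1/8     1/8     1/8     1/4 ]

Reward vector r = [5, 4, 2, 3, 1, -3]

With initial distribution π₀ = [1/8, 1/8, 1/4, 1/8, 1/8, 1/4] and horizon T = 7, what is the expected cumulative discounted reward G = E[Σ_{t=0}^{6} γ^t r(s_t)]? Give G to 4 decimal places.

G = 5.3792

t=0: π = [0.1250, 0.1250, 0.2500, 0.1250, 0.1250, 0.2500], E[r] = 1.3750, γ^t·E[r] = 1.375000, running G = 1.375000
t=1: π = [0.1250, 0.2031, 0.1250, 0.2031, 0.1719, 0.1719], E[r] = 1.9531, γ^t·E[r] = 1.367188, running G = 2.742188
t=2: π = [0.1250, 0.2129, 0.1250, 0.1816, 0.1875, 0.1680], E[r] = 1.9551, γ^t·E[r] = 0.957988, running G = 3.700176
t=3: π = [0.1250, 0.2070, 0.1250, 0.1829, 0.1907, 0.1694], E[r] = 1.9341, γ^t·E[r] = 0.663390, running G = 4.363566
t=4: π = [0.1250, 0.2075, 0.1250, 0.1821, 0.1903, 0.1700], E[r] = 1.9318, γ^t·E[r] = 0.463816, running G = 4.827382
t=5: π = [0.1250, 0.2074, 0.1250, 0.1822, 0.1904, 0.1700], E[r] = 1.9314, γ^t·E[r] = 0.324616, running G = 5.151998
t=6: π = [0.1250, 0.2074, 0.1250, 0.1822, 0.1903, 0.1701], E[r] = 1.9314, γ^t·E[r] = 0.227231, running G = 5.379229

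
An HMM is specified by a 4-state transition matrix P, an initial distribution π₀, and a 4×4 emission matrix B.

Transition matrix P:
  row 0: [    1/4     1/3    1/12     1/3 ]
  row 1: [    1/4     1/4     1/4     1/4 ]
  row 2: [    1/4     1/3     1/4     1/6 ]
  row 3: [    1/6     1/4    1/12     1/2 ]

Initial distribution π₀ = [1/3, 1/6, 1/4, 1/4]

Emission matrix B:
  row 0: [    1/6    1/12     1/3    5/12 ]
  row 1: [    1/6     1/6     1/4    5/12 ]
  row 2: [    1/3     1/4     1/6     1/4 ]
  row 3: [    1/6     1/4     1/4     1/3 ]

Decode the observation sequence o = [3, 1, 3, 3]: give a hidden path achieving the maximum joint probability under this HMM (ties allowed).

path = [0, 3, 3, 3]

t=0: δ = [1.389e-01, 6.944e-02, 6.250e-02, 8.333e-02]  (obs o_0=3)
t=1: δ = [2.894e-03, 7.716e-03, 4.340e-03, 1.157e-02]  ψ = [0, 0, 1, 0]  (obs o_1=1)
t=2: δ = [8.038e-04, 1.206e-03, 4.823e-04, 1.929e-03]  ψ = [1, 3, 1, 3]  (obs o_2=3)
t=3: δ = [1.340e-04, 2.009e-04, 7.535e-05, 3.215e-04]  ψ = [3, 3, 1, 3]  (obs o_3=3)
backtrack: best end state = 3; path = [0, 3, 3, 3]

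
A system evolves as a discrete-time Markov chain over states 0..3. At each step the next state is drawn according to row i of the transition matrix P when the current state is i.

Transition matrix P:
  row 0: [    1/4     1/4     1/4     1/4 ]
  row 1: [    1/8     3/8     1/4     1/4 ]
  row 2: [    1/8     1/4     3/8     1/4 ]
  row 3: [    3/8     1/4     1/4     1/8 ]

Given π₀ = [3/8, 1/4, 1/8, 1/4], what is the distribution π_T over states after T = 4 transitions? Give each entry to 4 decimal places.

π = [0.2064, 0.2857, 0.2857, 0.2222]

t=0: π = [0.3750, 0.2500, 0.1250, 0.2500]
t=1: π = [0.2344, 0.2813, 0.2656, 0.2188]
t=2: π = [0.2090, 0.2852, 0.2832, 0.2227]
t=3: π = [0.2068, 0.2856, 0.2854, 0.2222]
t=4: π = [0.2064, 0.2857, 0.2857, 0.2222]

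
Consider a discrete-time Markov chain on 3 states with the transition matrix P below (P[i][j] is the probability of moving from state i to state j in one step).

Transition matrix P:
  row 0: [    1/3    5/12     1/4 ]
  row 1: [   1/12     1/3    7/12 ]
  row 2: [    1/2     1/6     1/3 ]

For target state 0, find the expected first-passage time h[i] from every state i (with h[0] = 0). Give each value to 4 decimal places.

h = [0.0000, 3.6000, 2.4000]

First-step conditioning: h[0] = 0; for i ≠ 0, h[i] = 1 + Σ_k P[i][k]·h[k].
  h[1] = 1 + 1/3·h[1] + 7/12·h[2]
  h[2] = 1 + 1/6·h[1] + 1/3·h[2]
Solving the 2×2 linear system over states ≠ 0 gives exactly h = [0, 18/5, 12/5] (h[0] = 0 is the target).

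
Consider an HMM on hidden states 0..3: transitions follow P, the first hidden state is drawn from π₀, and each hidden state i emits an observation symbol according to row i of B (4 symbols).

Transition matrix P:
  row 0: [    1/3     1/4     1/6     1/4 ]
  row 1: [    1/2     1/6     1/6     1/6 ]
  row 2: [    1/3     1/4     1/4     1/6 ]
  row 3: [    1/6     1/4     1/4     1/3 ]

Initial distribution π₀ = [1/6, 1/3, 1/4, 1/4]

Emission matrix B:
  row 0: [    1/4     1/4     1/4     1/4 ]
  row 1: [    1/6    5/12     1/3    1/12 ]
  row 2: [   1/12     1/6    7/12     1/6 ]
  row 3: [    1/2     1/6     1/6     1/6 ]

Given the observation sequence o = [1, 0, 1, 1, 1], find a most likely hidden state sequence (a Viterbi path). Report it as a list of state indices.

t=0: δ = [4.167e-02, 1.389e-01, 4.167e-02, 4.167e-02]  (obs o_0=1)
t=1: δ = [1.736e-02, 3.858e-03, 1.929e-03, 1.157e-02]  ψ = [1, 1, 1, 1]  (obs o_1=0)
t=2: δ = [1.447e-03, 1.808e-03, 4.823e-04, 7.234e-04]  ψ = [0, 0, 0, 0]  (obs o_2=1)
t=3: δ = [2.261e-04, 1.507e-04, 5.023e-05, 6.028e-05]  ψ = [1, 0, 1, 0]  (obs o_3=1)
t=4: δ = [1.884e-05, 2.355e-05, 6.279e-06, 9.419e-06]  ψ = [0, 0, 0, 0]  (obs o_4=1)
backtrack: best end state = 1; path = [1, 0, 1, 0, 1]

path = [1, 0, 1, 0, 1]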